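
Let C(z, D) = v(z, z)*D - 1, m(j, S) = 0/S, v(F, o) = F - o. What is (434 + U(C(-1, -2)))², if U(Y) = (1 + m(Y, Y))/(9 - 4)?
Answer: 4713241/25 ≈ 1.8853e+5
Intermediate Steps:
m(j, S) = 0
C(z, D) = -1 (C(z, D) = (z - z)*D - 1 = 0*D - 1 = 0 - 1 = -1)
U(Y) = ⅕ (U(Y) = (1 + 0)/(9 - 4) = 1/5 = 1*(⅕) = ⅕)
(434 + U(C(-1, -2)))² = (434 + ⅕)² = (2171/5)² = 4713241/25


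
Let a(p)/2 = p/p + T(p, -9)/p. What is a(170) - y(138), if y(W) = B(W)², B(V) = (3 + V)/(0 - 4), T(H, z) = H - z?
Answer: -1684301/1360 ≈ -1238.5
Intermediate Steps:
B(V) = -¾ - V/4 (B(V) = (3 + V)/(-4) = (3 + V)*(-¼) = -¾ - V/4)
a(p) = 2 + 2*(9 + p)/p (a(p) = 2*(p/p + (p - 1*(-9))/p) = 2*(1 + (p + 9)/p) = 2*(1 + (9 + p)/p) = 2 + 2*(9 + p)/p)
y(W) = (-¾ - W/4)²
a(170) - y(138) = (4 + 18/170) - (3 + 138)²/16 = (4 + 18*(1/170)) - 141²/16 = (4 + 9/85) - 19881/16 = 349/85 - 1*19881/16 = 349/85 - 19881/16 = -1684301/1360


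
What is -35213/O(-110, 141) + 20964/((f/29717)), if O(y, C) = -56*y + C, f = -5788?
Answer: -981411521108/9117547 ≈ -1.0764e+5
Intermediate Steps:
O(y, C) = C - 56*y
-35213/O(-110, 141) + 20964/((f/29717)) = -35213/(141 - 56*(-110)) + 20964/((-5788/29717)) = -35213/(141 + 6160) + 20964/((-5788*1/29717)) = -35213/6301 + 20964/(-5788/29717) = -35213*1/6301 + 20964*(-29717/5788) = -35213/6301 - 155746797/1447 = -981411521108/9117547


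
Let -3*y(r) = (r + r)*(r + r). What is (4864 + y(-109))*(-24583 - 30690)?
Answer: 1820250436/3 ≈ 6.0675e+8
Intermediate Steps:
y(r) = -4*r²/3 (y(r) = -(r + r)*(r + r)/3 = -2*r*2*r/3 = -4*r²/3)
(4864 + y(-109))*(-24583 - 30690) = (4864 - 4/3*(-109)²)*(-24583 - 30690) = (4864 - 4/3*11881)*(-55273) = (4864 - 47524/3)*(-55273) = -32932/3*(-55273) = 1820250436/3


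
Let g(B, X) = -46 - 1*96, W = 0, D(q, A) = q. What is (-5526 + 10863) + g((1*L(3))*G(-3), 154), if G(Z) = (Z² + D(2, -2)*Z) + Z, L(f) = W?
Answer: 5195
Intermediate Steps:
L(f) = 0
G(Z) = Z² + 3*Z (G(Z) = (Z² + 2*Z) + Z = Z² + 3*Z)
g(B, X) = -142 (g(B, X) = -46 - 96 = -142)
(-5526 + 10863) + g((1*L(3))*G(-3), 154) = (-5526 + 10863) - 142 = 5337 - 142 = 5195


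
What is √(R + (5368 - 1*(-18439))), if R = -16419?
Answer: 2*√1847 ≈ 85.953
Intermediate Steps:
√(R + (5368 - 1*(-18439))) = √(-16419 + (5368 - 1*(-18439))) = √(-16419 + (5368 + 18439)) = √(-16419 + 23807) = √7388 = 2*√1847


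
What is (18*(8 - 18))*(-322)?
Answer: 57960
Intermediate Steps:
(18*(8 - 18))*(-322) = (18*(-10))*(-322) = -180*(-322) = 57960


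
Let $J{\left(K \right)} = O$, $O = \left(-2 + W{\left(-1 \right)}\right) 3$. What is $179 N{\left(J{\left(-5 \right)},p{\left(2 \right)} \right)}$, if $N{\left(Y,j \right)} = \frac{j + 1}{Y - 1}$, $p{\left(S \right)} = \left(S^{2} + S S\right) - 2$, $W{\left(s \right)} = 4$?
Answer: $\frac{1253}{5} \approx 250.6$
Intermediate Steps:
$p{\left(S \right)} = -2 + 2 S^{2}$ ($p{\left(S \right)} = \left(S^{2} + S^{2}\right) - 2 = 2 S^{2} - 2 = -2 + 2 S^{2}$)
$O = 6$ ($O = \left(-2 + 4\right) 3 = 2 \cdot 3 = 6$)
$J{\left(K \right)} = 6$
$N{\left(Y,j \right)} = \frac{1 + j}{-1 + Y}$
$179 N{\left(J{\left(-5 \right)},p{\left(2 \right)} \right)} = 179 \frac{1 - \left(2 - 2 \cdot 2^{2}\right)}{-1 + 6} = 179 \frac{1 + \left(-2 + 2 \cdot 4\right)}{5} = 179 \frac{1 + \left(-2 + 8\right)}{5} = 179 \frac{1 + 6}{5} = 179 \cdot \frac{1}{5} \cdot 7 = 179 \cdot \frac{7}{5} = \frac{1253}{5}$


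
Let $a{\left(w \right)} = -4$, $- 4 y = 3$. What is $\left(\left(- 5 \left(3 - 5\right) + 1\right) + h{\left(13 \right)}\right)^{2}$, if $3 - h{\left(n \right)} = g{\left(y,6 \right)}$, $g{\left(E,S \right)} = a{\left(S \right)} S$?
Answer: $1444$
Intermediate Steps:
$y = - \frac{3}{4}$ ($y = \left(- \frac{1}{4}\right) 3 = - \frac{3}{4} \approx -0.75$)
$g{\left(E,S \right)} = - 4 S$
$h{\left(n \right)} = 27$ ($h{\left(n \right)} = 3 - \left(-4\right) 6 = 3 - -24 = 3 + 24 = 27$)
$\left(\left(- 5 \left(3 - 5\right) + 1\right) + h{\left(13 \right)}\right)^{2} = \left(\left(- 5 \left(3 - 5\right) + 1\right) + 27\right)^{2} = \left(\left(\left(-5\right) \left(-2\right) + 1\right) + 27\right)^{2} = \left(\left(10 + 1\right) + 27\right)^{2} = \left(11 + 27\right)^{2} = 38^{2} = 1444$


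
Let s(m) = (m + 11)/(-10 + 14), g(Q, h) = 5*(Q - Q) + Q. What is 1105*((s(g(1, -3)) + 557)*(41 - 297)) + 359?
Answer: -158412441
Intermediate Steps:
g(Q, h) = Q (g(Q, h) = 5*0 + Q = 0 + Q = Q)
s(m) = 11/4 + m/4 (s(m) = (11 + m)/4 = (11 + m)*(1/4) = 11/4 + m/4)
1105*((s(g(1, -3)) + 557)*(41 - 297)) + 359 = 1105*(((11/4 + (1/4)*1) + 557)*(41 - 297)) + 359 = 1105*(((11/4 + 1/4) + 557)*(-256)) + 359 = 1105*((3 + 557)*(-256)) + 359 = 1105*(560*(-256)) + 359 = 1105*(-143360) + 359 = -158412800 + 359 = -158412441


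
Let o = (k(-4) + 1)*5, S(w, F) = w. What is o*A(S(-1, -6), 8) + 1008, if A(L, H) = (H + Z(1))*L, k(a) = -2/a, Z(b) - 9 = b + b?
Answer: 1731/2 ≈ 865.50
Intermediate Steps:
Z(b) = 9 + 2*b (Z(b) = 9 + (b + b) = 9 + 2*b)
A(L, H) = L*(11 + H) (A(L, H) = (H + (9 + 2*1))*L = (H + (9 + 2))*L = (H + 11)*L = (11 + H)*L = L*(11 + H))
o = 15/2 (o = (-2/(-4) + 1)*5 = (-2*(-1/4) + 1)*5 = (1/2 + 1)*5 = (3/2)*5 = 15/2 ≈ 7.5000)
o*A(S(-1, -6), 8) + 1008 = 15*(-(11 + 8))/2 + 1008 = 15*(-1*19)/2 + 1008 = (15/2)*(-19) + 1008 = -285/2 + 1008 = 1731/2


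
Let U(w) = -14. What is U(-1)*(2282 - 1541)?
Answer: -10374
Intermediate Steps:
U(-1)*(2282 - 1541) = -14*(2282 - 1541) = -14*741 = -10374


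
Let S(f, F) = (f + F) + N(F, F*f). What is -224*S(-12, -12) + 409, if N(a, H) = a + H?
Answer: -23783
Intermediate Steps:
N(a, H) = H + a
S(f, F) = f + 2*F + F*f (S(f, F) = (f + F) + (F*f + F) = (F + f) + (F + F*f) = f + 2*F + F*f)
-224*S(-12, -12) + 409 = -224*(-12 + 2*(-12) - 12*(-12)) + 409 = -224*(-12 - 24 + 144) + 409 = -224*108 + 409 = -24192 + 409 = -23783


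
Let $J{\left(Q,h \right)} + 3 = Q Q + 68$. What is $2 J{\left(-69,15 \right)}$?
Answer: $9652$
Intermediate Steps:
$J{\left(Q,h \right)} = 65 + Q^{2}$ ($J{\left(Q,h \right)} = -3 + \left(Q Q + 68\right) = -3 + \left(Q^{2} + 68\right) = -3 + \left(68 + Q^{2}\right) = 65 + Q^{2}$)
$2 J{\left(-69,15 \right)} = 2 \left(65 + \left(-69\right)^{2}\right) = 2 \left(65 + 4761\right) = 2 \cdot 4826 = 9652$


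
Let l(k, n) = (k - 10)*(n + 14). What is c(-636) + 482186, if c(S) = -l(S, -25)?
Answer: 475080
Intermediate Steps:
l(k, n) = (-10 + k)*(14 + n)
c(S) = -110 + 11*S (c(S) = -(-140 - 10*(-25) + 14*S + S*(-25)) = -(-140 + 250 + 14*S - 25*S) = -(110 - 11*S) = -110 + 11*S)
c(-636) + 482186 = (-110 + 11*(-636)) + 482186 = (-110 - 6996) + 482186 = -7106 + 482186 = 475080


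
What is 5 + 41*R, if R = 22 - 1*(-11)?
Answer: 1358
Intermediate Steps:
R = 33 (R = 22 + 11 = 33)
5 + 41*R = 5 + 41*33 = 5 + 1353 = 1358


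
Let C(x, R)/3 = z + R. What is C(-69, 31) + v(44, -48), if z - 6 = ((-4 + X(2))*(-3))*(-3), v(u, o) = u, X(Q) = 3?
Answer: 128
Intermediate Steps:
z = -3 (z = 6 + ((-4 + 3)*(-3))*(-3) = 6 - 1*(-3)*(-3) = 6 + 3*(-3) = 6 - 9 = -3)
C(x, R) = -9 + 3*R (C(x, R) = 3*(-3 + R) = -9 + 3*R)
C(-69, 31) + v(44, -48) = (-9 + 3*31) + 44 = (-9 + 93) + 44 = 84 + 44 = 128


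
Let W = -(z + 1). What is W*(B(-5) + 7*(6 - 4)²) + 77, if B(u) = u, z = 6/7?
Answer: 240/7 ≈ 34.286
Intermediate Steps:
z = 6/7 (z = 6*(⅐) = 6/7 ≈ 0.85714)
W = -13/7 (W = -(6/7 + 1) = -1*13/7 = -13/7 ≈ -1.8571)
W*(B(-5) + 7*(6 - 4)²) + 77 = -13*(-5 + 7*(6 - 4)²)/7 + 77 = -13*(-5 + 7*2²)/7 + 77 = -13*(-5 + 7*4)/7 + 77 = -13*(-5 + 28)/7 + 77 = -13/7*23 + 77 = -299/7 + 77 = 240/7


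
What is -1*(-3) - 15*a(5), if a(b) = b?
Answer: -72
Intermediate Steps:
-1*(-3) - 15*a(5) = -1*(-3) - 15*5 = 3 - 75 = -72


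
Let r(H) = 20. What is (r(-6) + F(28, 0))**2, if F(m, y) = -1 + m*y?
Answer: 361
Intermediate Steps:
(r(-6) + F(28, 0))**2 = (20 + (-1 + 28*0))**2 = (20 + (-1 + 0))**2 = (20 - 1)**2 = 19**2 = 361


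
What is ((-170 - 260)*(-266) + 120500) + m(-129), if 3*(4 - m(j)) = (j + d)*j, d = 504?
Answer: 251009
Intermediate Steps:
m(j) = 4 - j*(504 + j)/3 (m(j) = 4 - (j + 504)*j/3 = 4 - (504 + j)*j/3 = 4 - j*(504 + j)/3)
((-170 - 260)*(-266) + 120500) + m(-129) = ((-170 - 260)*(-266) + 120500) + (4 - 168*(-129) - ⅓*(-129)²) = (-430*(-266) + 120500) + (4 + 21672 - ⅓*16641) = (114380 + 120500) + (4 + 21672 - 5547) = 234880 + 16129 = 251009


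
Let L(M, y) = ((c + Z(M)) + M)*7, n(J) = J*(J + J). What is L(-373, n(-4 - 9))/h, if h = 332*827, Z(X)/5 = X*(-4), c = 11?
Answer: 24843/137282 ≈ 0.18096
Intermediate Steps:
Z(X) = -20*X (Z(X) = 5*(X*(-4)) = 5*(-4*X) = -20*X)
h = 274564
n(J) = 2*J² (n(J) = J*(2*J) = 2*J²)
L(M, y) = 77 - 133*M (L(M, y) = ((11 - 20*M) + M)*7 = (11 - 19*M)*7 = 77 - 133*M)
L(-373, n(-4 - 9))/h = (77 - 133*(-373))/274564 = (77 + 49609)*(1/274564) = 49686*(1/274564) = 24843/137282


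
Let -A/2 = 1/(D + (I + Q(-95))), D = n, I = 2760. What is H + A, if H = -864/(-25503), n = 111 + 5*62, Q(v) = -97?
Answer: 435595/13108542 ≈ 0.033230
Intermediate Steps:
n = 421 (n = 111 + 310 = 421)
D = 421
H = 288/8501 (H = -864*(-1/25503) = 288/8501 ≈ 0.033878)
A = -1/1542 (A = -2/(421 + (2760 - 97)) = -2/(421 + 2663) = -2/3084 = -2*1/3084 = -1/1542 ≈ -0.00064851)
H + A = 288/8501 - 1/1542 = 435595/13108542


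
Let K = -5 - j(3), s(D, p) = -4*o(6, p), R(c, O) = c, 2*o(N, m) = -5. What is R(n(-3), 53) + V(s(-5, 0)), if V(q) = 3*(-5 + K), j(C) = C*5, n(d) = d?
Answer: -78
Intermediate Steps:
o(N, m) = -5/2 (o(N, m) = (1/2)*(-5) = -5/2)
j(C) = 5*C
s(D, p) = 10 (s(D, p) = -4*(-5/2) = 10)
K = -20 (K = -5 - 5*3 = -5 - 1*15 = -5 - 15 = -20)
V(q) = -75 (V(q) = 3*(-5 - 20) = 3*(-25) = -75)
R(n(-3), 53) + V(s(-5, 0)) = -3 - 75 = -78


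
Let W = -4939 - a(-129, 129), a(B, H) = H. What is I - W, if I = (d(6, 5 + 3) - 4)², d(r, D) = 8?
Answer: 5084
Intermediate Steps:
I = 16 (I = (8 - 4)² = 4² = 16)
W = -5068 (W = -4939 - 1*129 = -4939 - 129 = -5068)
I - W = 16 - 1*(-5068) = 16 + 5068 = 5084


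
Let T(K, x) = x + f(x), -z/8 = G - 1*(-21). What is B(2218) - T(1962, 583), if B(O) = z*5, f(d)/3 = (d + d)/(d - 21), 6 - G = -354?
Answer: -4448012/281 ≈ -15829.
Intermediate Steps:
G = 360 (G = 6 - 1*(-354) = 6 + 354 = 360)
z = -3048 (z = -8*(360 - 1*(-21)) = -8*(360 + 21) = -8*381 = -3048)
f(d) = 6*d/(-21 + d) (f(d) = 3*((d + d)/(d - 21)) = 3*((2*d)/(-21 + d)) = 3*(2*d/(-21 + d)) = 6*d/(-21 + d))
T(K, x) = x + 6*x/(-21 + x)
B(O) = -15240 (B(O) = -3048*5 = -15240)
B(2218) - T(1962, 583) = -15240 - 583*(-15 + 583)/(-21 + 583) = -15240 - 583*568/562 = -15240 - 1*165572/281 = -15240 - 165572/281 = -4448012/281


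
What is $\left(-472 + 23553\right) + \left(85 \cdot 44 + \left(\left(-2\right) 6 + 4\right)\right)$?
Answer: $26813$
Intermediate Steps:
$\left(-472 + 23553\right) + \left(85 \cdot 44 + \left(\left(-2\right) 6 + 4\right)\right) = 23081 + \left(3740 + \left(-12 + 4\right)\right) = 23081 + \left(3740 - 8\right) = 23081 + 3732 = 26813$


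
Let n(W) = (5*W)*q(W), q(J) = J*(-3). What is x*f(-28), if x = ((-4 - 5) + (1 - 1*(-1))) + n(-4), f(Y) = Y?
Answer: 6916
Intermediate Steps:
q(J) = -3*J
n(W) = -15*W² (n(W) = (5*W)*(-3*W) = -15*W²)
x = -247 (x = ((-4 - 5) + (1 - 1*(-1))) - 15*(-4)² = (-9 + (1 + 1)) - 15*16 = (-9 + 2) - 240 = -7 - 240 = -247)
x*f(-28) = -247*(-28) = 6916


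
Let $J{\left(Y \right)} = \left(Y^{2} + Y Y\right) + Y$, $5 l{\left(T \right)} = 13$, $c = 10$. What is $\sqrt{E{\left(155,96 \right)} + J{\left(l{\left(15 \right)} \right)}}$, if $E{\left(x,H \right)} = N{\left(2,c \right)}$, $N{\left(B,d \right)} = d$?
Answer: $\frac{\sqrt{653}}{5} \approx 5.1108$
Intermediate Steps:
$l{\left(T \right)} = \frac{13}{5}$ ($l{\left(T \right)} = \frac{1}{5} \cdot 13 = \frac{13}{5}$)
$E{\left(x,H \right)} = 10$
$J{\left(Y \right)} = Y + 2 Y^{2}$ ($J{\left(Y \right)} = \left(Y^{2} + Y^{2}\right) + Y = 2 Y^{2} + Y = Y + 2 Y^{2}$)
$\sqrt{E{\left(155,96 \right)} + J{\left(l{\left(15 \right)} \right)}} = \sqrt{10 + \frac{13 \left(1 + 2 \cdot \frac{13}{5}\right)}{5}} = \sqrt{10 + \frac{13 \left(1 + \frac{26}{5}\right)}{5}} = \sqrt{10 + \frac{13}{5} \cdot \frac{31}{5}} = \sqrt{10 + \frac{403}{25}} = \sqrt{\frac{653}{25}} = \frac{\sqrt{653}}{5}$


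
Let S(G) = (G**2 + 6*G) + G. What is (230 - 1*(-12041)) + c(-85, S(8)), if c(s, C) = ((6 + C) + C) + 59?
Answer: 12576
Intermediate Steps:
S(G) = G**2 + 7*G
c(s, C) = 65 + 2*C (c(s, C) = (6 + 2*C) + 59 = 65 + 2*C)
(230 - 1*(-12041)) + c(-85, S(8)) = (230 - 1*(-12041)) + (65 + 2*(8*(7 + 8))) = (230 + 12041) + (65 + 2*(8*15)) = 12271 + (65 + 2*120) = 12271 + (65 + 240) = 12271 + 305 = 12576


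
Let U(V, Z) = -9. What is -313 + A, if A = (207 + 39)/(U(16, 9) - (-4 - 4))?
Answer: -559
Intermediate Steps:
A = -246 (A = (207 + 39)/(-9 - (-4 - 4)) = 246/(-9 - 1*(-8)) = 246/(-9 + 8) = 246/(-1) = 246*(-1) = -246)
-313 + A = -313 - 246 = -559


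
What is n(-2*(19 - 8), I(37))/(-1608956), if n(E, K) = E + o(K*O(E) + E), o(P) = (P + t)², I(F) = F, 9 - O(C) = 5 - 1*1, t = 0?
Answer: -26547/1608956 ≈ -0.016500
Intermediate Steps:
O(C) = 5 (O(C) = 9 - (5 - 1*1) = 9 - (5 - 1) = 9 - 1*4 = 9 - 4 = 5)
o(P) = P² (o(P) = (P + 0)² = P²)
n(E, K) = E + (E + 5*K)² (n(E, K) = E + (K*5 + E)² = E + (5*K + E)² = E + (E + 5*K)²)
n(-2*(19 - 8), I(37))/(-1608956) = (-2*(19 - 8) + (-2*(19 - 8) + 5*37)²)/(-1608956) = (-2*11 + (-2*11 + 185)²)*(-1/1608956) = (-22 + (-22 + 185)²)*(-1/1608956) = (-22 + 163²)*(-1/1608956) = (-22 + 26569)*(-1/1608956) = 26547*(-1/1608956) = -26547/1608956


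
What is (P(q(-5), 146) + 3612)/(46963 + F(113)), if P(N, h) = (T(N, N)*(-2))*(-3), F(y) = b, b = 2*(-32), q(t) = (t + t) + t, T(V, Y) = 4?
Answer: 404/5211 ≈ 0.077528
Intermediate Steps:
q(t) = 3*t (q(t) = 2*t + t = 3*t)
b = -64
F(y) = -64
P(N, h) = 24 (P(N, h) = (4*(-2))*(-3) = -8*(-3) = 24)
(P(q(-5), 146) + 3612)/(46963 + F(113)) = (24 + 3612)/(46963 - 64) = 3636/46899 = 3636*(1/46899) = 404/5211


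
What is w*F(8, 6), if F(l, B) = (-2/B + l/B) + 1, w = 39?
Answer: 78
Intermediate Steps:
F(l, B) = 1 - 2/B + l/B
w*F(8, 6) = 39*((-2 + 6 + 8)/6) = 39*((⅙)*12) = 39*2 = 78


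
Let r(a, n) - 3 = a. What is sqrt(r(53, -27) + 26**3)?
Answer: 4*sqrt(1102) ≈ 132.79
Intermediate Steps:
r(a, n) = 3 + a
sqrt(r(53, -27) + 26**3) = sqrt((3 + 53) + 26**3) = sqrt(56 + 17576) = sqrt(17632) = 4*sqrt(1102)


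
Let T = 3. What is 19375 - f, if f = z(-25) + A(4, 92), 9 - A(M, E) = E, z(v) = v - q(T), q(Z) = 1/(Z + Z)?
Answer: 116899/6 ≈ 19483.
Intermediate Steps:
q(Z) = 1/(2*Z)
z(v) = -⅙ + v (z(v) = v - 1/(2*3) = v - 1*⅙ = v - ⅙ = -⅙ + v)
A(M, E) = 9 - E
f = -649/6 (f = (-⅙ - 25) + (9 - 1*92) = -151/6 + (9 - 92) = -151/6 - 83 = -649/6 ≈ -108.17)
19375 - f = 19375 - 1*(-649/6) = 19375 + 649/6 = 116899/6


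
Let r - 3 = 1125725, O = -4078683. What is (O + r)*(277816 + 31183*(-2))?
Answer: -636214154750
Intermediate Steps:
r = 1125728 (r = 3 + 1125725 = 1125728)
(O + r)*(277816 + 31183*(-2)) = (-4078683 + 1125728)*(277816 + 31183*(-2)) = -2952955*(277816 - 62366) = -2952955*215450 = -636214154750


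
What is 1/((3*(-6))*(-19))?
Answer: 1/342 ≈ 0.0029240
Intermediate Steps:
1/((3*(-6))*(-19)) = 1/(-18*(-19)) = 1/342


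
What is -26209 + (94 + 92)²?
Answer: 8387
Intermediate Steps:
-26209 + (94 + 92)² = -26209 + 186² = -26209 + 34596 = 8387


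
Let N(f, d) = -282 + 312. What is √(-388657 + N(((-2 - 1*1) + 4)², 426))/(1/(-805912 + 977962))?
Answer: 172050*I*√388627 ≈ 1.0726e+8*I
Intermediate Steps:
N(f, d) = 30
√(-388657 + N(((-2 - 1*1) + 4)², 426))/(1/(-805912 + 977962)) = √(-388657 + 30)/(1/(-805912 + 977962)) = √(-388627)/(1/172050) = (I*√388627)/(1/172050) = (I*√388627)*172050 = 172050*I*√388627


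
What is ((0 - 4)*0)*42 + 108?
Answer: 108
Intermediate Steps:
((0 - 4)*0)*42 + 108 = -4*0*42 + 108 = 0*42 + 108 = 0 + 108 = 108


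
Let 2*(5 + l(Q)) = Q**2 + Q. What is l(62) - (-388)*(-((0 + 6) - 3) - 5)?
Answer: -1156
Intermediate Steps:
l(Q) = -5 + Q/2 + Q**2/2 (l(Q) = -5 + (Q**2 + Q)/2 = -5 + (Q + Q**2)/2 = -5 + (Q/2 + Q**2/2) = -5 + Q/2 + Q**2/2)
l(62) - (-388)*(-((0 + 6) - 3) - 5) = (-5 + (1/2)*62 + (1/2)*62**2) - (-388)*(-((0 + 6) - 3) - 5) = (-5 + 31 + (1/2)*3844) - (-388)*(-(6 - 3) - 5) = (-5 + 31 + 1922) - (-388)*(-1*3 - 5) = 1948 - (-388)*(-3 - 5) = 1948 - (-388)*(-8) = 1948 - 1*3104 = 1948 - 3104 = -1156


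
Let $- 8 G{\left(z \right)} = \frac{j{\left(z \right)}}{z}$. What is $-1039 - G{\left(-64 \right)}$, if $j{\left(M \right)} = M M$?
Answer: $-1047$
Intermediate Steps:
$j{\left(M \right)} = M^{2}$
$G{\left(z \right)} = - \frac{z}{8}$ ($G{\left(z \right)} = - \frac{z^{2} \frac{1}{z}}{8} = - \frac{z}{8}$)
$-1039 - G{\left(-64 \right)} = -1039 - \left(- \frac{1}{8}\right) \left(-64\right) = -1039 - 8 = -1047$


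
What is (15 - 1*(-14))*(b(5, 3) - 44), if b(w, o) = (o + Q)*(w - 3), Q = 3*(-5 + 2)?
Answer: -1624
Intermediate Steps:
Q = -9 (Q = 3*(-3) = -9)
b(w, o) = (-9 + o)*(-3 + w) (b(w, o) = (o - 9)*(w - 3) = (-9 + o)*(-3 + w))
(15 - 1*(-14))*(b(5, 3) - 44) = (15 - 1*(-14))*((27 - 9*5 - 3*3 + 3*5) - 44) = (15 + 14)*((27 - 45 - 9 + 15) - 44) = 29*(-12 - 44) = 29*(-56) = -1624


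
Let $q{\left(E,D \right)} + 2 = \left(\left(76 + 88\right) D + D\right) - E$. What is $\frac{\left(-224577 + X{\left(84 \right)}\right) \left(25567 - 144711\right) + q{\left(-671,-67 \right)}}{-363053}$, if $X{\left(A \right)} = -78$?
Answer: $- \frac{26766284934}{363053} \approx -73726.0$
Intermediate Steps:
$q{\left(E,D \right)} = -2 - E + 165 D$ ($q{\left(E,D \right)} = -2 - \left(E - D - \left(76 + 88\right) D\right) = -2 + \left(\left(164 D + D\right) - E\right) = -2 + \left(165 D - E\right) = -2 + \left(- E + 165 D\right) = -2 - E + 165 D$)
$\frac{\left(-224577 + X{\left(84 \right)}\right) \left(25567 - 144711\right) + q{\left(-671,-67 \right)}}{-363053} = \frac{\left(-224577 - 78\right) \left(25567 - 144711\right) - 10386}{-363053} = \left(\left(-224655\right) \left(-119144\right) - 10386\right) \left(- \frac{1}{363053}\right) = \left(26766295320 - 10386\right) \left(- \frac{1}{363053}\right) = 26766284934 \left(- \frac{1}{363053}\right) = - \frac{26766284934}{363053}$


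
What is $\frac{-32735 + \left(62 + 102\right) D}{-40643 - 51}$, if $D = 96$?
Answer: $\frac{16991}{40694} \approx 0.41753$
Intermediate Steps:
$\frac{-32735 + \left(62 + 102\right) D}{-40643 - 51} = \frac{-32735 + \left(62 + 102\right) 96}{-40643 - 51} = \frac{-32735 + 164 \cdot 96}{-40694} = \left(-32735 + 15744\right) \left(- \frac{1}{40694}\right) = \left(-16991\right) \left(- \frac{1}{40694}\right) = \frac{16991}{40694}$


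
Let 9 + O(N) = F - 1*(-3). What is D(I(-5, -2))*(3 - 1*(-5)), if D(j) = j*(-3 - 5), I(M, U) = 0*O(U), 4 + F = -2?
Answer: 0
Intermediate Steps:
F = -6 (F = -4 - 2 = -6)
O(N) = -12 (O(N) = -9 + (-6 - 1*(-3)) = -9 + (-6 + 3) = -9 - 3 = -12)
I(M, U) = 0 (I(M, U) = 0*(-12) = 0)
D(j) = -8*j (D(j) = j*(-8) = -8*j)
D(I(-5, -2))*(3 - 1*(-5)) = (-8*0)*(3 - 1*(-5)) = 0*(3 + 5) = 0*8 = 0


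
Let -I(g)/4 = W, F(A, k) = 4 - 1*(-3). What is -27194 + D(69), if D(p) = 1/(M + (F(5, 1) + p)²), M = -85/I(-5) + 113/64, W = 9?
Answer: -90538424906/3329353 ≈ -27194.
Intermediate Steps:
F(A, k) = 7 (F(A, k) = 4 + 3 = 7)
I(g) = -36 (I(g) = -4*9 = -36)
M = 2377/576 (M = -85/(-36) + 113/64 = -85*(-1/36) + 113*(1/64) = 85/36 + 113/64 = 2377/576 ≈ 4.1267)
D(p) = 1/(2377/576 + (7 + p)²)
-27194 + D(69) = -27194 + 576/(2377 + 576*(7 + 69)²) = -27194 + 576/(2377 + 576*76²) = -27194 + 576/(2377 + 576*5776) = -27194 + 576/(2377 + 3326976) = -27194 + 576/3329353 = -90538424906/3329353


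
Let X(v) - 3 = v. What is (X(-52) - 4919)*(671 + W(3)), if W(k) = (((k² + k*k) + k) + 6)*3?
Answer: -3735936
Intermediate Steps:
X(v) = 3 + v
W(k) = 18 + 3*k + 6*k² (W(k) = (((k² + k²) + k) + 6)*3 = ((2*k² + k) + 6)*3 = ((k + 2*k²) + 6)*3 = (6 + k + 2*k²)*3 = 18 + 3*k + 6*k²)
(X(-52) - 4919)*(671 + W(3)) = ((3 - 52) - 4919)*(671 + (18 + 3*3 + 6*3²)) = (-49 - 4919)*(671 + (18 + 9 + 6*9)) = -4968*(671 + (18 + 9 + 54)) = -4968*(671 + 81) = -4968*752 = -3735936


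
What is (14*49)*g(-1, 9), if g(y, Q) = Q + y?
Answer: 5488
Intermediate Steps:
(14*49)*g(-1, 9) = (14*49)*(9 - 1) = 686*8 = 5488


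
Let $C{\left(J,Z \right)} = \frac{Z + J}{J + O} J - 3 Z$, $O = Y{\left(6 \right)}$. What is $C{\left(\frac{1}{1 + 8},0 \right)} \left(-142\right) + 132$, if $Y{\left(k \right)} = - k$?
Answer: $\frac{63106}{477} \approx 132.3$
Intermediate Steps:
$O = -6$ ($O = \left(-1\right) 6 = -6$)
$C{\left(J,Z \right)} = - 3 Z + \frac{J \left(J + Z\right)}{-6 + J}$ ($C{\left(J,Z \right)} = \frac{Z + J}{J - 6} J - 3 Z = \frac{J + Z}{-6 + J} J - 3 Z = \frac{J \left(J + Z\right)}{-6 + J} - 3 Z = - 3 Z + \frac{J \left(J + Z\right)}{-6 + J}$)
$C{\left(\frac{1}{1 + 8},0 \right)} \left(-142\right) + 132 = \frac{\left(\frac{1}{1 + 8}\right)^{2} + 18 \cdot 0 - 2 \frac{1}{1 + 8} \cdot 0}{-6 + \frac{1}{1 + 8}} \left(-142\right) + 132 = \frac{\left(\frac{1}{9}\right)^{2} + 0 - 2 \cdot \frac{1}{9} \cdot 0}{-6 + \frac{1}{9}} \left(-142\right) + 132 = \frac{\left(\frac{1}{9}\right)^{2} + 0 - \frac{2}{9} \cdot 0}{-6 + \frac{1}{9}} \left(-142\right) + 132 = \frac{\frac{1}{81} + 0 + 0}{- \frac{53}{9}} \left(-142\right) + 132 = \left(- \frac{9}{53}\right) \frac{1}{81} \left(-142\right) + 132 = \left(- \frac{1}{477}\right) \left(-142\right) + 132 = \frac{142}{477} + 132 = \frac{63106}{477}$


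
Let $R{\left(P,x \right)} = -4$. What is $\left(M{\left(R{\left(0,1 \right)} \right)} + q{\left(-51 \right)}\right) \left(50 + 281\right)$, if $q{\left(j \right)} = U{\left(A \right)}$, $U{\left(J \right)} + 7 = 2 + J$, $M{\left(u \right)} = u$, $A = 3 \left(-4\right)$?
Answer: $-6951$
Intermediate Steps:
$A = -12$
$U{\left(J \right)} = -5 + J$ ($U{\left(J \right)} = -7 + \left(2 + J\right) = -5 + J$)
$q{\left(j \right)} = -17$ ($q{\left(j \right)} = -5 - 12 = -17$)
$\left(M{\left(R{\left(0,1 \right)} \right)} + q{\left(-51 \right)}\right) \left(50 + 281\right) = \left(-4 - 17\right) \left(50 + 281\right) = \left(-21\right) 331 = -6951$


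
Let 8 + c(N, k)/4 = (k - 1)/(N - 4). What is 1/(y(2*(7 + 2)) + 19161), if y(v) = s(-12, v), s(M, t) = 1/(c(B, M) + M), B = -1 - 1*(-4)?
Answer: 8/153289 ≈ 5.2189e-5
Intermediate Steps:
B = 3 (B = -1 + 4 = 3)
c(N, k) = -32 + 4*(-1 + k)/(-4 + N) (c(N, k) = -32 + 4*((k - 1)/(N - 4)) = -32 + 4*((-1 + k)/(-4 + N)) = -32 + 4*(-1 + k)/(-4 + N))
s(M, t) = 1/(-28 - 3*M) (s(M, t) = 1/(4*(31 + M - 8*3)/(-4 + 3) + M) = 1/(4*(31 + M - 24)/(-1) + M) = 1/(4*(-1)*(7 + M) + M) = 1/((-28 - 4*M) + M) = 1/(-28 - 3*M))
y(v) = ⅛ (y(v) = 1/(-28 - 3*(-12)) = 1/(-28 + 36) = 1/8 = ⅛)
1/(y(2*(7 + 2)) + 19161) = 1/(⅛ + 19161) = 1/(153289/8) = 8/153289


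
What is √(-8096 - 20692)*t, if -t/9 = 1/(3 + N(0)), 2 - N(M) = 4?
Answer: -18*I*√7197 ≈ -1527.0*I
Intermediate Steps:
N(M) = -2 (N(M) = 2 - 1*4 = 2 - 4 = -2)
t = -9 (t = -9/(3 - 2) = -9/1 = -9*1 = -9)
√(-8096 - 20692)*t = √(-8096 - 20692)*(-9) = √(-28788)*(-9) = (2*I*√7197)*(-9) = -18*I*√7197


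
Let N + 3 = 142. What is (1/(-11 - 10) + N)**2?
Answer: 8514724/441 ≈ 19308.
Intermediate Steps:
N = 139 (N = -3 + 142 = 139)
(1/(-11 - 10) + N)**2 = (1/(-11 - 10) + 139)**2 = (1/(-21) + 139)**2 = (-1/21 + 139)**2 = (2918/21)**2 = 8514724/441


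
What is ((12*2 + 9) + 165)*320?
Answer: 63360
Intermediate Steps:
((12*2 + 9) + 165)*320 = ((24 + 9) + 165)*320 = (33 + 165)*320 = 198*320 = 63360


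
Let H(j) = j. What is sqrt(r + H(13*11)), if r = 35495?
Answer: sqrt(35638) ≈ 188.78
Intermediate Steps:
sqrt(r + H(13*11)) = sqrt(35495 + 13*11) = sqrt(35495 + 143) = sqrt(35638)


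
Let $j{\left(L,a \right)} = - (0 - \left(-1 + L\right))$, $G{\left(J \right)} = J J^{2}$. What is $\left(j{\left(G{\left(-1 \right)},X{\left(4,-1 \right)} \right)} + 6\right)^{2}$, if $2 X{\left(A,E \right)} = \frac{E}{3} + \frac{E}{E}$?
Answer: $16$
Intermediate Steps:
$G{\left(J \right)} = J^{3}$
$X{\left(A,E \right)} = \frac{1}{2} + \frac{E}{6}$ ($X{\left(A,E \right)} = \frac{\frac{E}{3} + \frac{E}{E}}{2} = \frac{E \frac{1}{3} + 1}{2} = \frac{\frac{E}{3} + 1}{2} = \frac{1 + \frac{E}{3}}{2} = \frac{1}{2} + \frac{E}{6}$)
$j{\left(L,a \right)} = -1 + L$ ($j{\left(L,a \right)} = - (0 - \left(-1 + L\right)) = - (1 - L) = -1 + L$)
$\left(j{\left(G{\left(-1 \right)},X{\left(4,-1 \right)} \right)} + 6\right)^{2} = \left(\left(-1 + \left(-1\right)^{3}\right) + 6\right)^{2} = \left(\left(-1 - 1\right) + 6\right)^{2} = \left(-2 + 6\right)^{2} = 4^{2} = 16$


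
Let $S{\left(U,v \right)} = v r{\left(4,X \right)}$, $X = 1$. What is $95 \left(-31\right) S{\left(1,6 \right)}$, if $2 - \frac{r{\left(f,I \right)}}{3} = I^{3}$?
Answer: $-53010$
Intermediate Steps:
$r{\left(f,I \right)} = 6 - 3 I^{3}$
$S{\left(U,v \right)} = 3 v$ ($S{\left(U,v \right)} = v \left(6 - 3 \cdot 1^{3}\right) = v \left(6 - 3\right) = v 3 = 3 v$)
$95 \left(-31\right) S{\left(1,6 \right)} = 95 \left(-31\right) 3 \cdot 6 = \left(-2945\right) 18 = -53010$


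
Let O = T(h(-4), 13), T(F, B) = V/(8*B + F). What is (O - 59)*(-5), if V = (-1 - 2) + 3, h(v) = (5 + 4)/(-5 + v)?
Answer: 295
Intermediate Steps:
h(v) = 9/(-5 + v)
V = 0 (V = -3 + 3 = 0)
T(F, B) = 0 (T(F, B) = 0/(8*B + F) = 0/(F + 8*B) = 0)
O = 0
(O - 59)*(-5) = (0 - 59)*(-5) = -59*(-5) = 295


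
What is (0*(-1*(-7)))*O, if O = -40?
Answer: 0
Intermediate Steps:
(0*(-1*(-7)))*O = (0*(-1*(-7)))*(-40) = (0*7)*(-40) = 0*(-40) = 0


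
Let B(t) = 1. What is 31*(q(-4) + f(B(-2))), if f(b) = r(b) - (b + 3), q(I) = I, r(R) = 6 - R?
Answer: -93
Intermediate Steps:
f(b) = 3 - 2*b (f(b) = (6 - b) - (b + 3) = (6 - b) - (3 + b) = (6 - b) + (-3 - b) = 3 - 2*b)
31*(q(-4) + f(B(-2))) = 31*(-4 + (3 - 2*1)) = 31*(-4 + (3 - 2)) = 31*(-4 + 1) = 31*(-3) = -93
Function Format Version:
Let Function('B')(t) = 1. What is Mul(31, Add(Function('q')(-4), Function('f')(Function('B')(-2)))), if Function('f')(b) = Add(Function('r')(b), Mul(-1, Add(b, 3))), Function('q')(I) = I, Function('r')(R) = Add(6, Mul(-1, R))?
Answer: -93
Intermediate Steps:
Function('f')(b) = Add(3, Mul(-2, b)) (Function('f')(b) = Add(Add(6, Mul(-1, b)), Mul(-1, Add(b, 3))) = Add(Add(6, Mul(-1, b)), Mul(-1, Add(3, b))) = Add(Add(6, Mul(-1, b)), Add(-3, Mul(-1, b))) = Add(3, Mul(-2, b)))
Mul(31, Add(Function('q')(-4), Function('f')(Function('B')(-2)))) = Mul(31, Add(-4, Add(3, Mul(-2, 1)))) = Mul(31, Add(-4, Add(3, -2))) = Mul(31, Add(-4, 1)) = Mul(31, -3) = -93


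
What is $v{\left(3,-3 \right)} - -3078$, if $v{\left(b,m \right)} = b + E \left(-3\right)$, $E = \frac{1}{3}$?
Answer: $3080$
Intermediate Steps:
$E = \frac{1}{3} \approx 0.33333$
$v{\left(b,m \right)} = -1 + b$ ($v{\left(b,m \right)} = b + \frac{1}{3} \left(-3\right) = b - 1 = -1 + b$)
$v{\left(3,-3 \right)} - -3078 = \left(-1 + 3\right) - -3078 = 2 + 3078 = 3080$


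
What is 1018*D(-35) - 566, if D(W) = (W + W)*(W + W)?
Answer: 4987634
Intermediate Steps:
D(W) = 4*W**2 (D(W) = (2*W)*(2*W) = 4*W**2)
1018*D(-35) - 566 = 1018*(4*(-35)**2) - 566 = 1018*(4*1225) - 566 = 1018*4900 - 566 = 4988200 - 566 = 4987634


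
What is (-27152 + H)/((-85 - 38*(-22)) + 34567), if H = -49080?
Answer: -38116/17659 ≈ -2.1584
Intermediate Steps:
(-27152 + H)/((-85 - 38*(-22)) + 34567) = (-27152 - 49080)/((-85 - 38*(-22)) + 34567) = -76232/((-85 + 836) + 34567) = -76232/(751 + 34567) = -76232/35318 = -76232*1/35318 = -38116/17659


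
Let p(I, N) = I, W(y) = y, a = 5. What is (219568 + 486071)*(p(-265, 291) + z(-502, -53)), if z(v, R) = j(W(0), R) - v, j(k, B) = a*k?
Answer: 167236443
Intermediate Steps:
j(k, B) = 5*k
z(v, R) = -v (z(v, R) = 5*0 - v = 0 - v = -v)
(219568 + 486071)*(p(-265, 291) + z(-502, -53)) = (219568 + 486071)*(-265 - 1*(-502)) = 705639*(-265 + 502) = 705639*237 = 167236443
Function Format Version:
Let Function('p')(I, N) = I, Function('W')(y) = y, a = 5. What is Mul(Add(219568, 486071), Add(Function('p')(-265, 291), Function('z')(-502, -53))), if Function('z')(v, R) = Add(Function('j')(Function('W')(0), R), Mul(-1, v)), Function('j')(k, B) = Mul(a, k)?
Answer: 167236443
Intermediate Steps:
Function('j')(k, B) = Mul(5, k)
Function('z')(v, R) = Mul(-1, v) (Function('z')(v, R) = Add(Mul(5, 0), Mul(-1, v)) = Add(0, Mul(-1, v)) = Mul(-1, v))
Mul(Add(219568, 486071), Add(Function('p')(-265, 291), Function('z')(-502, -53))) = Mul(Add(219568, 486071), Add(-265, Mul(-1, -502))) = Mul(705639, Add(-265, 502)) = Mul(705639, 237) = 167236443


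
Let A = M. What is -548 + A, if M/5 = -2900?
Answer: -15048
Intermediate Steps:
M = -14500 (M = 5*(-2900) = -14500)
A = -14500
-548 + A = -548 - 14500 = -15048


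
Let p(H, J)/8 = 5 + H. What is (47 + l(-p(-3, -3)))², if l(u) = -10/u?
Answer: 145161/64 ≈ 2268.1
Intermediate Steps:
p(H, J) = 40 + 8*H (p(H, J) = 8*(5 + H) = 40 + 8*H)
(47 + l(-p(-3, -3)))² = (47 - 10*(-1/(40 + 8*(-3))))² = (47 - 10*(-1/(40 - 24)))² = (47 - 10/((-1*16)))² = (47 - 10/(-16))² = (47 - 10*(-1/16))² = (47 + 5/8)² = (381/8)² = 145161/64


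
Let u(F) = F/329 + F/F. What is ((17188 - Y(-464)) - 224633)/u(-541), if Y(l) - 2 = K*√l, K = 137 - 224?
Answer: 68250063/212 - 28623*I*√29/53 ≈ 3.2193e+5 - 2908.3*I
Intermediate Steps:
K = -87
Y(l) = 2 - 87*√l
u(F) = 1 + F/329 (u(F) = F*(1/329) + 1 = F/329 + 1 = 1 + F/329)
((17188 - Y(-464)) - 224633)/u(-541) = ((17188 - (2 - 348*I*√29)) - 224633)/(1 + (1/329)*(-541)) = ((17188 - (2 - 348*I*√29)) - 224633)/(1 - 541/329) = ((17188 - (2 - 348*I*√29)) - 224633)/(-212/329) = ((17188 + (-2 + 348*I*√29)) - 224633)*(-329/212) = ((17186 + 348*I*√29) - 224633)*(-329/212) = (-207447 + 348*I*√29)*(-329/212) = 68250063/212 - 28623*I*√29/53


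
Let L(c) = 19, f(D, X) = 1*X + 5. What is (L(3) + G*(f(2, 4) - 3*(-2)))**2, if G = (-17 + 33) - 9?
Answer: 15376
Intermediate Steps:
f(D, X) = 5 + X (f(D, X) = X + 5 = 5 + X)
G = 7 (G = 16 - 9 = 7)
(L(3) + G*(f(2, 4) - 3*(-2)))**2 = (19 + 7*((5 + 4) - 3*(-2)))**2 = (19 + 7*(9 + 6))**2 = (19 + 7*15)**2 = (19 + 105)**2 = 124**2 = 15376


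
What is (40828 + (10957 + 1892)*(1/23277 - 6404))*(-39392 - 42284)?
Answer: 52120109680323804/7759 ≈ 6.7174e+12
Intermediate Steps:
(40828 + (10957 + 1892)*(1/23277 - 6404))*(-39392 - 42284) = (40828 + 12849*(1/23277 - 6404))*(-81676) = (40828 + 12849*(-149065907/23277))*(-81676) = (40828 - 638449279681/7759)*(-81676) = -638132495229/7759*(-81676) = 52120109680323804/7759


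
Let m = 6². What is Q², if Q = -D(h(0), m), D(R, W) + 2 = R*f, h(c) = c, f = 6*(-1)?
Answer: 4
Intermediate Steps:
f = -6
m = 36
D(R, W) = -2 - 6*R (D(R, W) = -2 + R*(-6) = -2 - 6*R)
Q = 2 (Q = -(-2 - 6*0) = -(-2 + 0) = -1*(-2) = 2)
Q² = 2² = 4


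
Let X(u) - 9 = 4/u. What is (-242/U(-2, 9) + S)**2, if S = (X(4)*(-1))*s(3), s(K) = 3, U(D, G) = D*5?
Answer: 841/25 ≈ 33.640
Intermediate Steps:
U(D, G) = 5*D
X(u) = 9 + 4/u
S = -30 (S = ((9 + 4/4)*(-1))*3 = ((9 + 4*(1/4))*(-1))*3 = ((9 + 1)*(-1))*3 = (10*(-1))*3 = -10*3 = -30)
(-242/U(-2, 9) + S)**2 = (-242/(5*(-2)) - 30)**2 = (-242/(-10) - 30)**2 = (-242*(-1/10) - 30)**2 = (121/5 - 30)**2 = (-29/5)**2 = 841/25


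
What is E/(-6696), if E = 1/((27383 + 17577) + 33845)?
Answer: -1/527678280 ≈ -1.8951e-9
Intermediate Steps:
E = 1/78805 (E = 1/(44960 + 33845) = 1/78805 ≈ 1.2690e-5)
E/(-6696) = (1/78805)/(-6696) = (1/78805)*(-1/6696) = -1/527678280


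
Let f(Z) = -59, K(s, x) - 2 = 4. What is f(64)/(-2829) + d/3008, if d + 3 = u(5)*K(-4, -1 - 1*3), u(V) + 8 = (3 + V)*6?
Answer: 847945/8509632 ≈ 0.099645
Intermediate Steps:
K(s, x) = 6 (K(s, x) = 2 + 4 = 6)
u(V) = 10 + 6*V (u(V) = -8 + (3 + V)*6 = -8 + (18 + 6*V) = 10 + 6*V)
d = 237 (d = -3 + (10 + 6*5)*6 = -3 + (10 + 30)*6 = -3 + 40*6 = -3 + 240 = 237)
f(64)/(-2829) + d/3008 = -59/(-2829) + 237/3008 = -59*(-1/2829) + 237*(1/3008) = 59/2829 + 237/3008 = 847945/8509632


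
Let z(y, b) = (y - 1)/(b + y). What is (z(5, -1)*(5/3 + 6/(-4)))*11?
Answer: 11/6 ≈ 1.8333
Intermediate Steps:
z(y, b) = (-1 + y)/(b + y)
(z(5, -1)*(5/3 + 6/(-4)))*11 = (((-1 + 5)/(-1 + 5))*(5/3 + 6/(-4)))*11 = ((4/4)*(5*(⅓) + 6*(-¼)))*11 = (((¼)*4)*(5/3 - 3/2))*11 = (1*(⅙))*11 = (⅙)*11 = 11/6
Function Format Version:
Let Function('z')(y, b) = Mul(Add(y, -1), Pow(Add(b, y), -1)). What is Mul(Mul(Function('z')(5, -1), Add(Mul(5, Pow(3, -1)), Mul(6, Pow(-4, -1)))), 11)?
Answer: Rational(11, 6) ≈ 1.8333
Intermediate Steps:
Function('z')(y, b) = Mul(Pow(Add(b, y), -1), Add(-1, y)) (Function('z')(y, b) = Mul(Add(-1, y), Pow(Add(b, y), -1)) = Mul(Pow(Add(b, y), -1), Add(-1, y)))
Mul(Mul(Function('z')(5, -1), Add(Mul(5, Pow(3, -1)), Mul(6, Pow(-4, -1)))), 11) = Mul(Mul(Mul(Pow(Add(-1, 5), -1), Add(-1, 5)), Add(Mul(5, Pow(3, -1)), Mul(6, Pow(-4, -1)))), 11) = Mul(Mul(Mul(Pow(4, -1), 4), Add(Mul(5, Rational(1, 3)), Mul(6, Rational(-1, 4)))), 11) = Mul(Mul(Mul(Rational(1, 4), 4), Add(Rational(5, 3), Rational(-3, 2))), 11) = Mul(Mul(1, Rational(1, 6)), 11) = Mul(Rational(1, 6), 11) = Rational(11, 6)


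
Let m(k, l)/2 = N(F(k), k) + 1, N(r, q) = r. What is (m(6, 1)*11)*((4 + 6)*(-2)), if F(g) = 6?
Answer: -3080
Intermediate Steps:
m(k, l) = 14 (m(k, l) = 2*(6 + 1) = 2*7 = 14)
(m(6, 1)*11)*((4 + 6)*(-2)) = (14*11)*((4 + 6)*(-2)) = 154*(10*(-2)) = 154*(-20) = -3080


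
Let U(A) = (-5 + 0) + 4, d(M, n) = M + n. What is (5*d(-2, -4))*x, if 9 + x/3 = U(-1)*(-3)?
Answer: 540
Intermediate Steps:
U(A) = -1 (U(A) = -5 + 4 = -1)
x = -18 (x = -27 + 3*(-1*(-3)) = -27 + 3*3 = -27 + 9 = -18)
(5*d(-2, -4))*x = (5*(-2 - 4))*(-18) = (5*(-6))*(-18) = -30*(-18) = 540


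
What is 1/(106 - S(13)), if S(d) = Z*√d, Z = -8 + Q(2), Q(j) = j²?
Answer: 53/5514 - √13/2757 ≈ 0.0083041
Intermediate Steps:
Z = -4 (Z = -8 + 2² = -8 + 4 = -4)
S(d) = -4*√d
1/(106 - S(13)) = 1/(106 - (-4)*√13) = 1/(106 + 4*√13)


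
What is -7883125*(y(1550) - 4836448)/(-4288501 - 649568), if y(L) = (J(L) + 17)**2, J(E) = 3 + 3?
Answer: -12707384655625/1646023 ≈ -7.7201e+6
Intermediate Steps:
J(E) = 6
y(L) = 529 (y(L) = (6 + 17)**2 = 23**2 = 529)
-7883125*(y(1550) - 4836448)/(-4288501 - 649568) = -7883125*(529 - 4836448)/(-4288501 - 649568) = -7883125/((-4938069/(-4835919))) = -7883125/((-4938069*(-1/4835919))) = -7883125/1646023/1611973 = -7883125*1611973/1646023 = -12707384655625/1646023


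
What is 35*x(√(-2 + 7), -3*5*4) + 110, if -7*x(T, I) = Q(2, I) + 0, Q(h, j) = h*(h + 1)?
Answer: 80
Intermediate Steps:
Q(h, j) = h*(1 + h)
x(T, I) = -6/7 (x(T, I) = -(2*(1 + 2) + 0)/7 = -(2*3 + 0)/7 = -(6 + 0)/7 = -⅐*6 = -6/7)
35*x(√(-2 + 7), -3*5*4) + 110 = 35*(-6/7) + 110 = -30 + 110 = 80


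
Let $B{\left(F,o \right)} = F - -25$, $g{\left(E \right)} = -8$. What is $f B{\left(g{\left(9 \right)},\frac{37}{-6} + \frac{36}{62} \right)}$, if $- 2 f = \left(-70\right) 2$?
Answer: $1190$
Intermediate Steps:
$f = 70$ ($f = - \frac{\left(-70\right) 2}{2} = \left(- \frac{1}{2}\right) \left(-140\right) = 70$)
$B{\left(F,o \right)} = 25 + F$ ($B{\left(F,o \right)} = F + 25 = 25 + F$)
$f B{\left(g{\left(9 \right)},\frac{37}{-6} + \frac{36}{62} \right)} = 70 \left(25 - 8\right) = 70 \cdot 17 = 1190$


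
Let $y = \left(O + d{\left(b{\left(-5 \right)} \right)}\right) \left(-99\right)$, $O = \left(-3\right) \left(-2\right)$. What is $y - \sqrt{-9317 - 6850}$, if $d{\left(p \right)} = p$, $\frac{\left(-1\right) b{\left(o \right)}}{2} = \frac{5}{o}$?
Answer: $-792 - i \sqrt{16167} \approx -792.0 - 127.15 i$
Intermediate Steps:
$b{\left(o \right)} = - \frac{10}{o}$ ($b{\left(o \right)} = - 2 \frac{5}{o} = - \frac{10}{o}$)
$O = 6$
$y = -792$ ($y = \left(6 - \frac{10}{-5}\right) \left(-99\right) = \left(6 - -2\right) \left(-99\right) = \left(6 + 2\right) \left(-99\right) = 8 \left(-99\right) = -792$)
$y - \sqrt{-9317 - 6850} = -792 - \sqrt{-9317 - 6850} = -792 - \sqrt{-16167} = -792 - i \sqrt{16167}$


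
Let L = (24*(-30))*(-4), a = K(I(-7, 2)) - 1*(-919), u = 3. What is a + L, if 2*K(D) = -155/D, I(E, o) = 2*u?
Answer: 45433/12 ≈ 3786.1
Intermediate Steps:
I(E, o) = 6 (I(E, o) = 2*3 = 6)
K(D) = -155/(2*D) (K(D) = (-155/D)/2 = -155/(2*D))
a = 10873/12 (a = -155/2/6 - 1*(-919) = -155/2*⅙ + 919 = -155/12 + 919 = 10873/12 ≈ 906.08)
L = 2880 (L = -720*(-4) = 2880)
a + L = 10873/12 + 2880 = 45433/12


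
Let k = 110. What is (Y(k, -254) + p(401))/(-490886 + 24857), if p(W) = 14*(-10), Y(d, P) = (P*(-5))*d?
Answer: -46520/155343 ≈ -0.29947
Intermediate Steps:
Y(d, P) = -5*P*d (Y(d, P) = (-5*P)*d = -5*P*d)
p(W) = -140
(Y(k, -254) + p(401))/(-490886 + 24857) = (-5*(-254)*110 - 140)/(-490886 + 24857) = (139700 - 140)/(-466029) = 139560*(-1/466029) = -46520/155343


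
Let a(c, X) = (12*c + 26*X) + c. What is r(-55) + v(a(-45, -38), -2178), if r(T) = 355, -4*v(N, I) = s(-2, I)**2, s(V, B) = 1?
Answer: 1419/4 ≈ 354.75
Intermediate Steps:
a(c, X) = 13*c + 26*X
v(N, I) = -1/4 (v(N, I) = -1/4*1**2 = -1/4*1 = -1/4)
r(-55) + v(a(-45, -38), -2178) = 355 - 1/4 = 1419/4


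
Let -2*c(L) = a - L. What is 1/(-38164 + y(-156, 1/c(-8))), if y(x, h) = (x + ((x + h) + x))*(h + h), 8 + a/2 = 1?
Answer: -9/346282 ≈ -2.5990e-5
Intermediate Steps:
a = -14 (a = -16 + 2*1 = -16 + 2 = -14)
c(L) = 7 + L/2 (c(L) = -(-14 - L)/2 = 7 + L/2)
y(x, h) = 2*h*(h + 3*x) (y(x, h) = (x + ((h + x) + x))*(2*h) = (x + (h + 2*x))*(2*h) = (h + 3*x)*(2*h) = 2*h*(h + 3*x))
1/(-38164 + y(-156, 1/c(-8))) = 1/(-38164 + 2*(1/(7 + (½)*(-8)) + 3*(-156))/(7 + (½)*(-8))) = 1/(-38164 + 2*(1/(7 - 4) - 468)/(7 - 4)) = 1/(-38164 + 2*(1/3 - 468)/3) = 1/(-38164 + 2*(⅓)*(⅓ - 468)) = 1/(-38164 + 2*(⅓)*(-1403/3)) = 1/(-38164 - 2806/9) = 1/(-346282/9) = -9/346282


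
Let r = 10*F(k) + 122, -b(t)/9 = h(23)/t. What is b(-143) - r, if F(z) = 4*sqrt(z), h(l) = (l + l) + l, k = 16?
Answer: -39705/143 ≈ -277.66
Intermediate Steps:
h(l) = 3*l (h(l) = 2*l + l = 3*l)
b(t) = -621/t (b(t) = -9*3*23/t = -621/t)
r = 282 (r = 10*(4*sqrt(16)) + 122 = 10*(4*4) + 122 = 10*16 + 122 = 160 + 122 = 282)
b(-143) - r = -621/(-143) - 1*282 = -621*(-1/143) - 282 = 621/143 - 282 = -39705/143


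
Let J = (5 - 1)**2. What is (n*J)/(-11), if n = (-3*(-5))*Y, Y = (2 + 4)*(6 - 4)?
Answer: -2880/11 ≈ -261.82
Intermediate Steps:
Y = 12 (Y = 6*2 = 12)
J = 16 (J = 4**2 = 16)
n = 180 (n = -3*(-5)*12 = 15*12 = 180)
(n*J)/(-11) = (180*16)/(-11) = 2880*(-1/11) = -2880/11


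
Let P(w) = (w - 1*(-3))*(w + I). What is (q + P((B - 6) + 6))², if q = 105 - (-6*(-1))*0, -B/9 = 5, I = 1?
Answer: 3814209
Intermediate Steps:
B = -45 (B = -9*5 = -45)
q = 105 (q = 105 - 6*0 = 105 - 1*0 = 105 + 0 = 105)
P(w) = (1 + w)*(3 + w) (P(w) = (w - 1*(-3))*(w + 1) = (w + 3)*(1 + w) = (3 + w)*(1 + w) = (1 + w)*(3 + w))
(q + P((B - 6) + 6))² = (105 + (3 + ((-45 - 6) + 6)² + 4*((-45 - 6) + 6)))² = (105 + (3 + (-51 + 6)² + 4*(-51 + 6)))² = (105 + (3 + (-45)² + 4*(-45)))² = (105 + (3 + 2025 - 180))² = (105 + 1848)² = 1953² = 3814209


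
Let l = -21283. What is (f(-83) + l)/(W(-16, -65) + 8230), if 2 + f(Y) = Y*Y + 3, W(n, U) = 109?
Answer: -14393/8339 ≈ -1.7260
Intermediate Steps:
f(Y) = 1 + Y² (f(Y) = -2 + (Y*Y + 3) = -2 + (Y² + 3) = -2 + (3 + Y²) = 1 + Y²)
(f(-83) + l)/(W(-16, -65) + 8230) = ((1 + (-83)²) - 21283)/(109 + 8230) = ((1 + 6889) - 21283)/8339 = (6890 - 21283)*(1/8339) = -14393*1/8339 = -14393/8339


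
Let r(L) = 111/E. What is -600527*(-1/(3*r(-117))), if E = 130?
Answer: 78068510/333 ≈ 2.3444e+5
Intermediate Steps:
r(L) = 111/130
-600527*(-1/(3*r(-117))) = -600527/((111/130)*(-3)) = -600527/(-333/130) = -600527*(-130/333) = 78068510/333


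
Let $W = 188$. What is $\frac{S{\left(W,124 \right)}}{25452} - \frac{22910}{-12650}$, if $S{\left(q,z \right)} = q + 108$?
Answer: $\frac{14671243}{8049195} \approx 1.8227$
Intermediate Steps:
$S{\left(q,z \right)} = 108 + q$
$\frac{S{\left(W,124 \right)}}{25452} - \frac{22910}{-12650} = \frac{108 + 188}{25452} - \frac{22910}{-12650} = 296 \cdot \frac{1}{25452} - - \frac{2291}{1265} = \frac{74}{6363} + \frac{2291}{1265} = \frac{14671243}{8049195}$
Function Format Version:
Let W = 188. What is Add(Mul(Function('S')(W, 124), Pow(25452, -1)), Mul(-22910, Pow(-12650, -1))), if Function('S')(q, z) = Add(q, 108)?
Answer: Rational(14671243, 8049195) ≈ 1.8227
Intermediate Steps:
Function('S')(q, z) = Add(108, q)
Add(Mul(Function('S')(W, 124), Pow(25452, -1)), Mul(-22910, Pow(-12650, -1))) = Add(Mul(Add(108, 188), Pow(25452, -1)), Mul(-22910, Pow(-12650, -1))) = Add(Mul(296, Rational(1, 25452)), Mul(-22910, Rational(-1, 12650))) = Add(Rational(74, 6363), Rational(2291, 1265)) = Rational(14671243, 8049195)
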